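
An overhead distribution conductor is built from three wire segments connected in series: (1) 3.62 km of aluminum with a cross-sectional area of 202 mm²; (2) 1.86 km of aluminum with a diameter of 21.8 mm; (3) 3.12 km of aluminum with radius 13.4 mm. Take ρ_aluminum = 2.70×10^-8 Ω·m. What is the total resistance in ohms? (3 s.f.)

Seg 1: A = 202 mm² = 2.020e-04 m²
R_1 = (2.70×10^-8)(3620)/(2.020e-04) = 0.4839 Ω
Seg 2: A = π(d/2)² = π(1.0900e-02 m)² = 3.733e-04 m²
R_2 = (2.70×10^-8)(1860)/(3.733e-04) = 0.1345 Ω
Seg 3: A = πr² = π(1.3400e-02 m)² = 5.641e-04 m²
R_3 = (2.70×10^-8)(3120)/(5.641e-04) = 0.1493 Ω
R_total = R_1 + R_2 + R_3 = 0.768 Ω

0.768 Ω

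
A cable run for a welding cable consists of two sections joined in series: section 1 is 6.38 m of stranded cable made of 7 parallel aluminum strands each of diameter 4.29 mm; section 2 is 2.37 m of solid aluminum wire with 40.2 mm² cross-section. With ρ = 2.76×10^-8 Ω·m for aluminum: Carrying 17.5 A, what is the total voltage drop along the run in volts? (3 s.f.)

Section 1: A_strand = π(2.1450e-03)² = 1.445e-05 m²; R₁ = ρL/(N·A_s) = (2.76×10^-8)(6.38)/(7×1.445e-05) = 0.00174 Ω
Section 2: A = 40.2 mm² = 4.020e-05 m²
R₂ = (2.76×10^-8)(2.37)/(4.020e-05) = 0.001627 Ω
R = R₁ + R₂ = 0.003367 Ω
V = IR = 17.5 × 0.003367 = 0.0589 V

0.0589 V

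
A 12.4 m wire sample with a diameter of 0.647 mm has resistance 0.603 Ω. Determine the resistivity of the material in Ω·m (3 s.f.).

A = π(d/2)² = π(3.2350e-04 m)² = 3.288e-07 m²
ρ = RA/L = (0.603)(3.288e-07)/(12.4) = 1.60×10^-8 Ω·m

1.60×10^-8 Ω·m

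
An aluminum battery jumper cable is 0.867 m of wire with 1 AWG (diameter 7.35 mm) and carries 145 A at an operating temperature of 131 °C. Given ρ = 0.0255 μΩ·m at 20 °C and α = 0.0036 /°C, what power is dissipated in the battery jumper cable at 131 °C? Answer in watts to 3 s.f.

15.3 W

ρ = 0.0255 μΩ·m = 2.55×10^-8 Ω·m
A = π(7.35/2 mm)² = π(3.6750e-03 m)² = 4.243e-05 m²
R₍20₎ = ρL/A = (2.55×10^-8)(0.867)/(4.243e-05) = 5.211×10^-4 Ω
R₍131₎ = R₍20₎(1 + αΔT) = 5.211×10^-4 × (1 + 0.0036×111) = 7.293×10^-4 Ω
P = I²R = (145)² × 7.293×10^-4 = 15.3 W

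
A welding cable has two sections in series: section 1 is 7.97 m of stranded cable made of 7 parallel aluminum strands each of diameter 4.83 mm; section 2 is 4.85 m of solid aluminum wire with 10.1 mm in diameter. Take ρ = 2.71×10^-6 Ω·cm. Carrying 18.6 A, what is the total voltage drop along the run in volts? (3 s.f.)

0.0618 V

ρ = 2.71×10^-6 Ω·cm = 2.71×10^-8 Ω·m
Section 1: A_strand = π(2.4150e-03)² = 1.832e-05 m²; R₁ = ρL/(N·A_s) = (2.71×10^-8)(7.97)/(7×1.832e-05) = 0.001684 Ω
Section 2: A = π(d/2)² = π(5.0500e-03 m)² = 8.012e-05 m²
R₂ = (2.71×10^-8)(4.85)/(8.012e-05) = 0.001641 Ω
R = R₁ + R₂ = 0.003325 Ω
V = IR = 18.6 × 0.003325 = 0.0618 V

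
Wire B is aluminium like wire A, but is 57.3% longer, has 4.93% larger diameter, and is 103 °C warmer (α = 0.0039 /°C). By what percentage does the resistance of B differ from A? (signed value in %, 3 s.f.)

R ∝ ρL/d² with ρ ∝ (1+αΔT), so R_B/R_A = (1 + 57.3/100) × (1 + 4.93/100)⁻² × (1 + 0.0039×103)
= 1.573 × 0.9082 × 1.402 = 2.003
(R_B − R_A)/R_A = 2.003 − 1 = 100%

100%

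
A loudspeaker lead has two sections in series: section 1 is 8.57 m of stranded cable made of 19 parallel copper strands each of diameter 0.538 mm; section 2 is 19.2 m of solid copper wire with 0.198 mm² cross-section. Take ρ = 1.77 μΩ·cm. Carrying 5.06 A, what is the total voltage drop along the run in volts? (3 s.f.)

8.86 V

ρ = 1.77 μΩ·cm = 1.77×10^-8 Ω·m
Section 1: A_strand = π(2.6900e-04)² = 2.273e-07 m²; R₁ = ρL/(N·A_s) = (1.77×10^-8)(8.57)/(19×2.273e-07) = 0.03512 Ω
Section 2: A = 0.198 mm² = 1.980e-07 m²
R₂ = (1.77×10^-8)(19.2)/(1.980e-07) = 1.716 Ω
R = R₁ + R₂ = 1.751 Ω
V = IR = 5.06 × 1.751 = 8.86 V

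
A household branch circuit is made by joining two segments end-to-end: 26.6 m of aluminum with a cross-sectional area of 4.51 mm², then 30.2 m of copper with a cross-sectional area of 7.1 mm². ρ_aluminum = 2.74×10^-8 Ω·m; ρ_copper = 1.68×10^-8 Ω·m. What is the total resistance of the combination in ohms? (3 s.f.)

0.233 Ω

Segment 1: A = 4.51 mm² = 4.510e-06 m²
R₁ = ρL/A = (2.74×10^-8)(26.6)/(4.510e-06) = 0.1616 Ω
Segment 2: A = 7.1 mm² = 7.100e-06 m²
R₂ = (1.68×10^-8)(30.2)/(7.100e-06) = 0.07146 Ω
R = R₁ + R₂ = 0.233 Ω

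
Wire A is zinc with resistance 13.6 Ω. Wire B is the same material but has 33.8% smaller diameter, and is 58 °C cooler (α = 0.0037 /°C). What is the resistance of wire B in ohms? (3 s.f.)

R ∝ ρL/d² with ρ ∝ (1+αΔT), so R_B/R_A = (1 − 33.8/100)⁻² × (1 − 0.0037×58)
= 2.282 × 0.7854 = 1.792
R_B = 1.792 × 13.6 = 24.4 Ω

24.4 Ω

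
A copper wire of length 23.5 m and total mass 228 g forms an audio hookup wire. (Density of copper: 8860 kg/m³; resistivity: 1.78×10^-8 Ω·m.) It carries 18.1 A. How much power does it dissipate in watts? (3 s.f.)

125 W

A = m/(density·L) = 0.228/(8860×23.5) = 1.0950e-06 m²
R = ρL/A = (1.78×10^-8)(23.5)/(1.0950e-06) = 0.382 Ω
P = I²R = (18.1)² × 0.382 = 125 W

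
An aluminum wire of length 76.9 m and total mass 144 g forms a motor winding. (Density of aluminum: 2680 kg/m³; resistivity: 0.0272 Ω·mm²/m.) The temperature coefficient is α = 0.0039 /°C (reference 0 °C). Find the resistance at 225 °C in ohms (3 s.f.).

5.62 Ω

ρ = 0.0272 Ω·mm²/m = 2.72×10^-8 Ω·m
A = m/(density·L) = 0.144/(2680×76.9) = 6.9872e-07 m²
R = ρL/A = (2.72×10^-8)(76.9)/(6.9872e-07) = 2.994 Ω
R(225 °C) = 2.994 × (1 + 0.0039×225) = 5.62 Ω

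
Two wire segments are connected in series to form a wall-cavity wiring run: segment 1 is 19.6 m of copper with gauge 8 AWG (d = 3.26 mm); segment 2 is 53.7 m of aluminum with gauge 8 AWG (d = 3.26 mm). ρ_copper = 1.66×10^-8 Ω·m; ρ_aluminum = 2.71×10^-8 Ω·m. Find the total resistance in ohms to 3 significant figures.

Segment 1: A = π(3.26/2 mm)² = π(1.6300e-03 m)² = 8.347e-06 m²
R₁ = ρL/A = (1.66×10^-8)(19.6)/(8.347e-06) = 0.03898 Ω
R₂ = (2.71×10^-8)(53.7)/(8.347e-06) = 0.1743 Ω
R = R₁ + R₂ = 0.213 Ω

0.213 Ω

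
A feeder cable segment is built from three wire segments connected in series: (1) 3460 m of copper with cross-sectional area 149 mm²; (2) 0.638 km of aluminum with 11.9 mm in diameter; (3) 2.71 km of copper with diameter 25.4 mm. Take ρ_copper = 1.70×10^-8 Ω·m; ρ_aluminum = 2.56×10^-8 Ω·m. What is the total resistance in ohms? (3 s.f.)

Seg 1: A = 149 mm² = 1.490e-04 m²
R_1 = (1.70×10^-8)(3460)/(1.490e-04) = 0.3948 Ω
Seg 2: A = π(d/2)² = π(5.9500e-03 m)² = 1.112e-04 m²
R_2 = (2.56×10^-8)(638)/(1.112e-04) = 0.1469 Ω
Seg 3: A = π(d/2)² = π(1.2700e-02 m)² = 5.067e-04 m²
R_3 = (1.70×10^-8)(2710)/(5.067e-04) = 0.09092 Ω
R_total = R_1 + R_2 + R_3 = 0.633 Ω

0.633 Ω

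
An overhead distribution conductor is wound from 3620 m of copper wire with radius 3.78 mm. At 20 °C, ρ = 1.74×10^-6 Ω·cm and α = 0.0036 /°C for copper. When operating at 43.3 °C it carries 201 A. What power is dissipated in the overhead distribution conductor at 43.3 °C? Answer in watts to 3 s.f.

61400 W

ρ = 1.74×10^-6 Ω·cm = 1.74×10^-8 Ω·m
A = πr² = π(3.7800e-03 m)² = 4.489e-05 m²
R₍20₎ = ρL/A = (1.74×10^-8)(3620)/(4.489e-05) = 1.403 Ω
R₍43.3₎ = R₍20₎(1 + αΔT) = 1.403 × (1 + 0.0036×23.3) = 1.521 Ω
P = I²R = (201)² × 1.521 = 61400 W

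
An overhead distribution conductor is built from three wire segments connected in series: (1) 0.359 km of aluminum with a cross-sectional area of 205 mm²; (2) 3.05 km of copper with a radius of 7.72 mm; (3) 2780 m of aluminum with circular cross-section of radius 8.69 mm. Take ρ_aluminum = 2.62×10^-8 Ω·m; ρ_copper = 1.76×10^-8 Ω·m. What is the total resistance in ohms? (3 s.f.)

Seg 1: A = 205 mm² = 2.050e-04 m²
R_1 = (2.62×10^-8)(359)/(2.050e-04) = 0.04588 Ω
Seg 2: A = πr² = π(7.7200e-03 m)² = 1.872e-04 m²
R_2 = (1.76×10^-8)(3050)/(1.872e-04) = 0.2867 Ω
Seg 3: A = πr² = π(8.6900e-03 m)² = 2.372e-04 m²
R_3 = (2.62×10^-8)(2780)/(2.372e-04) = 0.307 Ω
R_total = R_1 + R_2 + R_3 = 0.640 Ω

0.640 Ω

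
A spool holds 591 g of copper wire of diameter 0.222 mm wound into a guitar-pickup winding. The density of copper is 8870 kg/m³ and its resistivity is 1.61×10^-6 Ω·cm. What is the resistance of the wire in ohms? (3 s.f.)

716 Ω

ρ = 1.61×10^-6 Ω·cm = 1.61×10^-8 Ω·m
A = π(d/2)² = π(1.1100e-04 m)² = 3.8708e-08 m²
L = m/(density·A) = 0.591/(8870×3.8708e-08) = 1721 m
R = ρL/A = (1.61×10^-8)(1721)/(3.8708e-08) = 716 Ω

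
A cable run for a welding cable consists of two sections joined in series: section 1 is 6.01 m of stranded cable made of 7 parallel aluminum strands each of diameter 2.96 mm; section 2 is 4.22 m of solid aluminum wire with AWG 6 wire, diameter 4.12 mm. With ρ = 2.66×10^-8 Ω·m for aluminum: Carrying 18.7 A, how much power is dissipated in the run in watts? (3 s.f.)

4.10 W

Section 1: A_strand = π(1.4800e-03)² = 6.881e-06 m²; R₁ = ρL/(N·A_s) = (2.66×10^-8)(6.01)/(7×6.881e-06) = 0.003319 Ω
Section 2: A = π(4.12/2 mm)² = π(2.0600e-03 m)² = 1.333e-05 m²
R₂ = (2.66×10^-8)(4.22)/(1.333e-05) = 0.00842 Ω
R = R₁ + R₂ = 0.01174 Ω
P = I²R = (18.7)² × 0.01174 = 4.10 W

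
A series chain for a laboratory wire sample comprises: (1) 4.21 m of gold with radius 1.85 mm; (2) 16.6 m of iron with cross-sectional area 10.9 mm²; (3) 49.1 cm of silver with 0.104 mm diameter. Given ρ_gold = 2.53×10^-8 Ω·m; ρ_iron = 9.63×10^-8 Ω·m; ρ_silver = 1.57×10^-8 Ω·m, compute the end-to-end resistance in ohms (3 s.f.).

1.06 Ω

Seg 1: A = πr² = π(1.8500e-03 m)² = 1.075e-05 m²
R_1 = (2.53×10^-8)(4.21)/(1.075e-05) = 0.009906 Ω
Seg 2: A = 10.9 mm² = 1.090e-05 m²
R_2 = (9.63×10^-8)(16.6)/(1.090e-05) = 0.1467 Ω
Seg 3: A = π(d/2)² = π(5.2000e-05 m)² = 8.495e-09 m²
R_3 = (1.57×10^-8)(0.491)/(8.495e-09) = 0.9075 Ω
R_total = R_1 + R_2 + R_3 = 1.06 Ω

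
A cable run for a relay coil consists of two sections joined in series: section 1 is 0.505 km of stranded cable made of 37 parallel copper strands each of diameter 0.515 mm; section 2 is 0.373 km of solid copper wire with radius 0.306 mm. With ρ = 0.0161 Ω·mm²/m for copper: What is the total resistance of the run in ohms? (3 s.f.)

21.5 Ω

ρ = 0.0161 Ω·mm²/m = 1.61×10^-8 Ω·m
Section 1: A_strand = π(2.5750e-04)² = 2.083e-07 m²; R₁ = ρL/(N·A_s) = (1.61×10^-8)(505)/(37×2.083e-07) = 1.055 Ω
Section 2: A = πr² = π(3.0600e-04 m)² = 2.942e-07 m²
R₂ = (1.61×10^-8)(373)/(2.942e-07) = 20.41 Ω
R = R₁ + R₂ = 21.5 Ω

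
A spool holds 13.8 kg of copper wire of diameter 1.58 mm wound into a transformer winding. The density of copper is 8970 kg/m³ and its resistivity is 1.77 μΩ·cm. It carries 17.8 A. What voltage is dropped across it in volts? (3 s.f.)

ρ = 1.77 μΩ·cm = 1.77×10^-8 Ω·m
A = π(d/2)² = π(7.9000e-04 m)² = 1.9607e-06 m²
L = m/(density·A) = 13.8/(8970×1.9607e-06) = 784.7 m
R = ρL/A = (1.77×10^-8)(784.7)/(1.9607e-06) = 7.084 Ω
V = IR = 17.8 × 7.084 = 126 V

126 V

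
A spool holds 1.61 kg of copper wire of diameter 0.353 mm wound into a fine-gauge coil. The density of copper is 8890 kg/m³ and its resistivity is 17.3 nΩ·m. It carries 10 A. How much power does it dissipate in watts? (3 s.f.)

32700 W

ρ = 17.3 nΩ·m = 1.73×10^-8 Ω·m
A = π(d/2)² = π(1.7650e-04 m)² = 9.7868e-08 m²
L = m/(density·A) = 1.61/(8890×9.7868e-08) = 1850 m
R = ρL/A = (1.73×10^-8)(1850)/(9.7868e-08) = 327.1 Ω
P = I²R = (10)² × 327.1 = 32700 W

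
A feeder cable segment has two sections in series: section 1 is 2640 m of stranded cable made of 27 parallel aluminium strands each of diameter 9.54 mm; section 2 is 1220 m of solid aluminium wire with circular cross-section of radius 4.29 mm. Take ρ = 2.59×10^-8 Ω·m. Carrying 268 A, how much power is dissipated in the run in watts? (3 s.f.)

Section 1: A_strand = π(4.7700e-03)² = 7.148e-05 m²; R₁ = ρL/(N·A_s) = (2.59×10^-8)(2640)/(27×7.148e-05) = 0.03543 Ω
Section 2: A = πr² = π(4.2900e-03 m)² = 5.782e-05 m²
R₂ = (2.59×10^-8)(1220)/(5.782e-05) = 0.5465 Ω
R = R₁ + R₂ = 0.5819 Ω
P = I²R = (268)² × 0.5819 = 41800 W

41800 W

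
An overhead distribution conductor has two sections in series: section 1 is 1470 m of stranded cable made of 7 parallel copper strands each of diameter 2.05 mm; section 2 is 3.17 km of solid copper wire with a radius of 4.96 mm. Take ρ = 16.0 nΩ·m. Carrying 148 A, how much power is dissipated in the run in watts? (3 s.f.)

ρ = 16.0 nΩ·m = 1.60×10^-8 Ω·m
Section 1: A_strand = π(1.0250e-03)² = 3.301e-06 m²; R₁ = ρL/(N·A_s) = (1.60×10^-8)(1470)/(7×3.301e-06) = 1.018 Ω
Section 2: A = πr² = π(4.9600e-03 m)² = 7.729e-05 m²
R₂ = (1.60×10^-8)(3170)/(7.729e-05) = 0.6562 Ω
R = R₁ + R₂ = 1.674 Ω
P = I²R = (148)² × 1.674 = 36700 W

36700 W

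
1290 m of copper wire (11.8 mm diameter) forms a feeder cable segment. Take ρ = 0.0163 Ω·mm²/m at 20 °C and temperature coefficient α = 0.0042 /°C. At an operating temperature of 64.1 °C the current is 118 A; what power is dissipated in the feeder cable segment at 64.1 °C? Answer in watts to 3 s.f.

3170 W

ρ = 0.0163 Ω·mm²/m = 1.63×10^-8 Ω·m
A = π(d/2)² = π(5.9000e-03 m)² = 1.094e-04 m²
R₍20₎ = ρL/A = (1.63×10^-8)(1290)/(1.094e-04) = 0.1923 Ω
R₍64.1₎ = R₍20₎(1 + αΔT) = 0.1923 × (1 + 0.0042×44.1) = 0.2279 Ω
P = I²R = (118)² × 0.2279 = 3170 W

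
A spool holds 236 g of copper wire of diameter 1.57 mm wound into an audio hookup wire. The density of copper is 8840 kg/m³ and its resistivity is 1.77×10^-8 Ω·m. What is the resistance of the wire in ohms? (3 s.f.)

0.126 Ω

A = π(d/2)² = π(7.8500e-04 m)² = 1.9359e-06 m²
L = m/(density·A) = 0.236/(8840×1.9359e-06) = 13.79 m
R = ρL/A = (1.77×10^-8)(13.79)/(1.9359e-06) = 0.126 Ω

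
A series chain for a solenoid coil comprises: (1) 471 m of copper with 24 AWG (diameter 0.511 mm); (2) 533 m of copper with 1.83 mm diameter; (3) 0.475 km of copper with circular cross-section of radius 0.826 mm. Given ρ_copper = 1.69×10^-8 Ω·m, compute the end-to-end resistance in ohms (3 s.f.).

Seg 1: A = π(0.511/2 mm)² = π(2.5550e-04 m)² = 2.051e-07 m²
R_1 = (1.69×10^-8)(471)/(2.051e-07) = 38.81 Ω
Seg 2: A = π(d/2)² = π(9.1500e-04 m)² = 2.630e-06 m²
R_2 = (1.69×10^-8)(533)/(2.630e-06) = 3.425 Ω
Seg 3: A = πr² = π(8.2600e-04 m)² = 2.143e-06 m²
R_3 = (1.69×10^-8)(475)/(2.143e-06) = 3.745 Ω
R_total = R_1 + R_2 + R_3 = 46.0 Ω

46.0 Ω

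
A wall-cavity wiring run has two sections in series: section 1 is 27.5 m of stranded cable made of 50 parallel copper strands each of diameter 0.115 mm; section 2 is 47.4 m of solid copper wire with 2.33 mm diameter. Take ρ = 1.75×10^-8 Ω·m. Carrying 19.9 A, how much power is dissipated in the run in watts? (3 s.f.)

444 W

Section 1: A_strand = π(5.7500e-05)² = 1.039e-08 m²; R₁ = ρL/(N·A_s) = (1.75×10^-8)(27.5)/(50×1.039e-08) = 0.9266 Ω
Section 2: A = π(d/2)² = π(1.1650e-03 m)² = 4.264e-06 m²
R₂ = (1.75×10^-8)(47.4)/(4.264e-06) = 0.1945 Ω
R = R₁ + R₂ = 1.121 Ω
P = I²R = (19.9)² × 1.121 = 444 W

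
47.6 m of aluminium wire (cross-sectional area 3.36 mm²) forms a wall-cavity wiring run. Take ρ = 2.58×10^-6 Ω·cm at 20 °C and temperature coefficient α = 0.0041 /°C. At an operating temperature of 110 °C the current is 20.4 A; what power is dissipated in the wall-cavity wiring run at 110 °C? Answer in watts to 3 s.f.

ρ = 2.58×10^-6 Ω·cm = 2.58×10^-8 Ω·m
A = 3.36 mm² = 3.360e-06 m²
R₍20₎ = ρL/A = (2.58×10^-8)(47.6)/(3.360e-06) = 0.3655 Ω
R₍110₎ = R₍20₎(1 + αΔT) = 0.3655 × (1 + 0.0041×90) = 0.5004 Ω
P = I²R = (20.4)² × 0.5004 = 208 W

208 W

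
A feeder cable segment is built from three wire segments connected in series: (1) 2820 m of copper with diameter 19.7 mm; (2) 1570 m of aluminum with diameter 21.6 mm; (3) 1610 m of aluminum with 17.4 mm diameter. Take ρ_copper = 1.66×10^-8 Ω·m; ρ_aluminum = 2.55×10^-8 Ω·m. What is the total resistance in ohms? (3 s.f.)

Seg 1: A = π(d/2)² = π(9.8500e-03 m)² = 3.048e-04 m²
R_1 = (1.66×10^-8)(2820)/(3.048e-04) = 0.1536 Ω
Seg 2: A = π(d/2)² = π(1.0800e-02 m)² = 3.664e-04 m²
R_2 = (2.55×10^-8)(1570)/(3.664e-04) = 0.1093 Ω
Seg 3: A = π(d/2)² = π(8.7000e-03 m)² = 2.378e-04 m²
R_3 = (2.55×10^-8)(1610)/(2.378e-04) = 0.1727 Ω
R_total = R_1 + R_2 + R_3 = 0.435 Ω

0.435 Ω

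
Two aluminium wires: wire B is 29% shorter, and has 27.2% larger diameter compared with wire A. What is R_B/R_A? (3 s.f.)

0.439

R ∝ L/d², so R_B/R_A = (1 − 29/100) × (1 + 27.2/100)⁻²
= 0.71 × 0.618 = 0.439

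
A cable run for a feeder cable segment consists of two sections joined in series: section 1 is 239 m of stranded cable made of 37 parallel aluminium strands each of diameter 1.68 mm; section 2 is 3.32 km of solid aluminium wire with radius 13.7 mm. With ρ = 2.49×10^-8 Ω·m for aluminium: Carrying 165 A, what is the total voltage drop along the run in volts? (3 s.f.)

35.1 V

Section 1: A_strand = π(8.4000e-04)² = 2.217e-06 m²; R₁ = ρL/(N·A_s) = (2.49×10^-8)(239)/(37×2.217e-06) = 0.07256 Ω
Section 2: A = πr² = π(1.3700e-02 m)² = 5.896e-04 m²
R₂ = (2.49×10^-8)(3320)/(5.896e-04) = 0.1402 Ω
R = R₁ + R₂ = 0.2128 Ω
V = IR = 165 × 0.2128 = 35.1 V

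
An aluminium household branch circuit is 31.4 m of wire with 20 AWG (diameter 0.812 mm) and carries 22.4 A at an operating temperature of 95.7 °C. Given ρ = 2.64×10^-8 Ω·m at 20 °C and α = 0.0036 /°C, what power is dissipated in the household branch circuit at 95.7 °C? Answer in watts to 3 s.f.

1020 W

A = π(0.812/2 mm)² = π(4.0600e-04 m)² = 5.178e-07 m²
R₍20₎ = ρL/A = (2.64×10^-8)(31.4)/(5.178e-07) = 1.601 Ω
R₍95.7₎ = R₍20₎(1 + αΔT) = 1.601 × (1 + 0.0036×75.7) = 2.037 Ω
P = I²R = (22.4)² × 2.037 = 1020 W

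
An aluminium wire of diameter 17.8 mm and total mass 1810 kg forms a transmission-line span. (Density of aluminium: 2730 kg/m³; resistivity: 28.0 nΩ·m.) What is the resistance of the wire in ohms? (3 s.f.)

ρ = 28.0 nΩ·m = 2.80×10^-8 Ω·m
A = π(d/2)² = π(8.9000e-03 m)² = 2.4885e-04 m²
L = m/(density·A) = 1810/(2730×2.4885e-04) = 2664 m
R = ρL/A = (2.80×10^-8)(2664)/(2.4885e-04) = 0.300 Ω

0.300 Ω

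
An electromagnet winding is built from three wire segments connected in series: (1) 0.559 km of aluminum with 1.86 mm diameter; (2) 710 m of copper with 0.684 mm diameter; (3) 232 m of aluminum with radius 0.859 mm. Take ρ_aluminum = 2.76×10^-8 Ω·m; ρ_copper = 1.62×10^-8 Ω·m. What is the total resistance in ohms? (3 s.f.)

39.7 Ω

Seg 1: A = π(d/2)² = π(9.3000e-04 m)² = 2.717e-06 m²
R_1 = (2.76×10^-8)(559)/(2.717e-06) = 5.678 Ω
Seg 2: A = π(d/2)² = π(3.4200e-04 m)² = 3.675e-07 m²
R_2 = (1.62×10^-8)(710)/(3.675e-07) = 31.3 Ω
Seg 3: A = πr² = π(8.5900e-04 m)² = 2.318e-06 m²
R_3 = (2.76×10^-8)(232)/(2.318e-06) = 2.762 Ω
R_total = R_1 + R_2 + R_3 = 39.7 Ω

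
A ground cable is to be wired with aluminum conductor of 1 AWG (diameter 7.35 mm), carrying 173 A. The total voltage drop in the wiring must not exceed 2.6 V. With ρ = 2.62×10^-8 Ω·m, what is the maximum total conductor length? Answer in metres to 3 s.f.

A = π(7.35/2 mm)² = π(3.6750e-03 m)² = 4.243e-05 m²
L_max = V_max·A/(1·ρI) = (2.6)(4.243e-05)/(2.62×10^-8×173) = 24.3 m

24.3 m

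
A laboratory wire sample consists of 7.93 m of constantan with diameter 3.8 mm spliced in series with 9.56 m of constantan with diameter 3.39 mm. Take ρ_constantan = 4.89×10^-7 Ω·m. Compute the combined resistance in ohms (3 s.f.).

Segment 1: A = π(d/2)² = π(1.9000e-03 m)² = 1.134e-05 m²
R₁ = ρL/A = (4.89×10^-7)(7.93)/(1.134e-05) = 0.3419 Ω
Segment 2: A = π(d/2)² = π(1.6950e-03 m)² = 9.026e-06 m²
R₂ = (4.89×10^-7)(9.56)/(9.026e-06) = 0.5179 Ω
R = R₁ + R₂ = 0.860 Ω

0.860 Ω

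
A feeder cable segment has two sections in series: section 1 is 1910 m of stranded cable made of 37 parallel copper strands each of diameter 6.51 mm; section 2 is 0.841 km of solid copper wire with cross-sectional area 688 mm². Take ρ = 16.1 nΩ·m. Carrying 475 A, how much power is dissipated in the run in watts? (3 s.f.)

10100 W

ρ = 16.1 nΩ·m = 1.61×10^-8 Ω·m
Section 1: A_strand = π(3.2550e-03)² = 3.329e-05 m²; R₁ = ρL/(N·A_s) = (1.61×10^-8)(1910)/(37×3.329e-05) = 0.02497 Ω
Section 2: A = 688 mm² = 6.880e-04 m²
R₂ = (1.61×10^-8)(841)/(6.880e-04) = 0.01968 Ω
R = R₁ + R₂ = 0.04465 Ω
P = I²R = (475)² × 0.04465 = 10100 W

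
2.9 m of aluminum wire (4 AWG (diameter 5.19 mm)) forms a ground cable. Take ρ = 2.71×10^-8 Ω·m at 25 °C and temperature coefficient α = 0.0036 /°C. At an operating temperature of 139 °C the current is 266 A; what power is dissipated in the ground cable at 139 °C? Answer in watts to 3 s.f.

A = π(5.19/2 mm)² = π(2.5950e-03 m)² = 2.116e-05 m²
R₍25₎ = ρL/A = (2.71×10^-8)(2.9)/(2.116e-05) = 0.003715 Ω
R₍139₎ = R₍25₎(1 + αΔT) = 0.003715 × (1 + 0.0036×114) = 0.005239 Ω
P = I²R = (266)² × 0.005239 = 371 W

371 W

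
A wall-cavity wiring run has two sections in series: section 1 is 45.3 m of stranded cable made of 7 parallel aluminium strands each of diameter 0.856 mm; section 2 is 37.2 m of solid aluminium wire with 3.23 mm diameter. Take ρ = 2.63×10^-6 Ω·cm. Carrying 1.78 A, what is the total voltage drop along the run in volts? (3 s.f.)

ρ = 2.63×10^-6 Ω·cm = 2.63×10^-8 Ω·m
Section 1: A_strand = π(4.2800e-04)² = 5.755e-07 m²; R₁ = ρL/(N·A_s) = (2.63×10^-8)(45.3)/(7×5.755e-07) = 0.2957 Ω
Section 2: A = π(d/2)² = π(1.6150e-03 m)² = 8.194e-06 m²
R₂ = (2.63×10^-8)(37.2)/(8.194e-06) = 0.1194 Ω
R = R₁ + R₂ = 0.4151 Ω
V = IR = 1.78 × 0.4151 = 0.739 V

0.739 V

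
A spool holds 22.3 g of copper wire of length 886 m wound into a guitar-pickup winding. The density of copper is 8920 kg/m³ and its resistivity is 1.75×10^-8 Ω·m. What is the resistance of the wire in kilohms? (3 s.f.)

5.49 kΩ

A = m/(density·L) = 0.0223/(8920×886) = 2.8217e-09 m²
R = ρL/A = (1.75×10^-8)(886)/(2.8217e-09) = 5.49 kΩ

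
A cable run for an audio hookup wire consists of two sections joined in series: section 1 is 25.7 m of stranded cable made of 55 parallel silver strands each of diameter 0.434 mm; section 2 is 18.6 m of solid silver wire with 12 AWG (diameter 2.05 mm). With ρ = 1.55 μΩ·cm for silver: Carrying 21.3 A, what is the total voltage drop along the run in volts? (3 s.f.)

2.90 V

ρ = 1.55 μΩ·cm = 1.55×10^-8 Ω·m
Section 1: A_strand = π(2.1700e-04)² = 1.479e-07 m²; R₁ = ρL/(N·A_s) = (1.55×10^-8)(25.7)/(55×1.479e-07) = 0.04896 Ω
Section 2: A = π(2.05/2 mm)² = π(1.0250e-03 m)² = 3.301e-06 m²
R₂ = (1.55×10^-8)(18.6)/(3.301e-06) = 0.08735 Ω
R = R₁ + R₂ = 0.1363 Ω
V = IR = 21.3 × 0.1363 = 2.90 V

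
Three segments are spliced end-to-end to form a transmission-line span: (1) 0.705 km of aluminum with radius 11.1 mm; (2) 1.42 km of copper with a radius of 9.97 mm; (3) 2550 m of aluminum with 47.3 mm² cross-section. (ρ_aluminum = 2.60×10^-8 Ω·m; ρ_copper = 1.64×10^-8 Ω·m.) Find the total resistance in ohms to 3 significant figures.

1.52 Ω

Seg 1: A = πr² = π(1.1100e-02 m)² = 3.871e-04 m²
R_1 = (2.60×10^-8)(705)/(3.871e-04) = 0.04736 Ω
Seg 2: A = πr² = π(9.9700e-03 m)² = 3.123e-04 m²
R_2 = (1.64×10^-8)(1420)/(3.123e-04) = 0.07457 Ω
Seg 3: A = 47.3 mm² = 4.730e-05 m²
R_3 = (2.60×10^-8)(2550)/(4.730e-05) = 1.402 Ω
R_total = R_1 + R_2 + R_3 = 1.52 Ω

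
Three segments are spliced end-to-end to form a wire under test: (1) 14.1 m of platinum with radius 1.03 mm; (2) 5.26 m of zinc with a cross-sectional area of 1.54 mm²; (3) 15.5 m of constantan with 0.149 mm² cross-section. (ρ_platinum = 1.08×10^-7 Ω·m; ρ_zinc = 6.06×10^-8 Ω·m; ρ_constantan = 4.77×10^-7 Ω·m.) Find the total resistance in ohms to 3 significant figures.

Seg 1: A = πr² = π(1.0300e-03 m)² = 3.333e-06 m²
R_1 = (1.08×10^-7)(14.1)/(3.333e-06) = 0.4569 Ω
Seg 2: A = 1.54 mm² = 1.540e-06 m²
R_2 = (6.06×10^-8)(5.26)/(1.540e-06) = 0.207 Ω
Seg 3: A = 0.149 mm² = 1.490e-07 m²
R_3 = (4.77×10^-7)(15.5)/(1.490e-07) = 49.62 Ω
R_total = R_1 + R_2 + R_3 = 50.3 Ω

50.3 Ω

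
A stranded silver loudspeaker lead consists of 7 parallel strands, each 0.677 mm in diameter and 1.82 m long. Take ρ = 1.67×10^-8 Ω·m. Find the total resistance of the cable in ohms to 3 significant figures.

A_strand = π(3.3850e-04 m)² = 3.600e-07 m²
R_strand = ρL/A = (1.67×10^-8)(1.82)/(3.600e-07) = 0.08443 Ω
R_total = R_strand/N = 0.08443/7 = 0.0121 Ω

0.0121 Ω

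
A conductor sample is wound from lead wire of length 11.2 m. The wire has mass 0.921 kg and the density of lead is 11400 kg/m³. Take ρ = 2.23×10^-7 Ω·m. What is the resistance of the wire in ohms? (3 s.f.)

A = m/(density·L) = 0.921/(11400×11.2) = 7.2133e-06 m²
R = ρL/A = (2.23×10^-7)(11.2)/(7.2133e-06) = 0.346 Ω

0.346 Ω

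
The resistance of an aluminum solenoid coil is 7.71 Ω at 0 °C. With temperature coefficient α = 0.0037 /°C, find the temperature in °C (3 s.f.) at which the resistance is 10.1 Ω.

R = R₀(1 + α(T − T₀)) ⇒ T = T₀ + (R/R₀ − 1)/α
T = 0 + (10.1/7.71 − 1)/0.0037 = 0 + (0.31)/0.0037 = 83.8 °C

83.8 °C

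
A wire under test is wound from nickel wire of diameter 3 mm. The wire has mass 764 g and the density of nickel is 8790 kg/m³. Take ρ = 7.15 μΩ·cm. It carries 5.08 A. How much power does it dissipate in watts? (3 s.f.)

3.21 W

ρ = 7.15 μΩ·cm = 7.15×10^-8 Ω·m
A = π(d/2)² = π(1.5000e-03 m)² = 7.0686e-06 m²
L = m/(density·A) = 0.764/(8790×7.0686e-06) = 12.3 m
R = ρL/A = (7.15×10^-8)(12.3)/(7.0686e-06) = 0.1244 Ω
P = I²R = (5.08)² × 0.1244 = 3.21 W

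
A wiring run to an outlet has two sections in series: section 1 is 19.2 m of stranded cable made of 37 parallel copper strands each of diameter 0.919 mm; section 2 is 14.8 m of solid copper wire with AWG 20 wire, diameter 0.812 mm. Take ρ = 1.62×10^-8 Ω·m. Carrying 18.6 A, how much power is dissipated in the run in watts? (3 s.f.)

165 W

Section 1: A_strand = π(4.5950e-04)² = 6.633e-07 m²; R₁ = ρL/(N·A_s) = (1.62×10^-8)(19.2)/(37×6.633e-07) = 0.01267 Ω
Section 2: A = π(0.812/2 mm)² = π(4.0600e-04 m)² = 5.178e-07 m²
R₂ = (1.62×10^-8)(14.8)/(5.178e-07) = 0.463 Ω
R = R₁ + R₂ = 0.4757 Ω
P = I²R = (18.6)² × 0.4757 = 165 W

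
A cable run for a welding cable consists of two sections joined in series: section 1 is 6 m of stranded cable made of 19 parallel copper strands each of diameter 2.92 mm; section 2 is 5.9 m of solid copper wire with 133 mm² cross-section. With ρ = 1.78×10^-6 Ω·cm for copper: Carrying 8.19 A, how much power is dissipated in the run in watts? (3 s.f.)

ρ = 1.78×10^-6 Ω·cm = 1.78×10^-8 Ω·m
Section 1: A_strand = π(1.4600e-03)² = 6.697e-06 m²; R₁ = ρL/(N·A_s) = (1.78×10^-8)(6)/(19×6.697e-06) = 8.394×10^-4 Ω
Section 2: A = 133 mm² = 1.330e-04 m²
R₂ = (1.78×10^-8)(5.9)/(1.330e-04) = 7.896×10^-4 Ω
R = R₁ + R₂ = 0.001629 Ω
P = I²R = (8.19)² × 0.001629 = 0.109 W

0.109 W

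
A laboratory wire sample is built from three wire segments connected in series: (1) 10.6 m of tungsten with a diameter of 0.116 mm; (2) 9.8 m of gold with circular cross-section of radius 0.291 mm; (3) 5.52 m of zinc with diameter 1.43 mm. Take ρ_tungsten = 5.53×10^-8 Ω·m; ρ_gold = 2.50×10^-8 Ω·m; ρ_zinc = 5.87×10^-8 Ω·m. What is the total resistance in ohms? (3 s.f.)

56.6 Ω

Seg 1: A = π(d/2)² = π(5.8000e-05 m)² = 1.057e-08 m²
R_1 = (5.53×10^-8)(10.6)/(1.057e-08) = 55.47 Ω
Seg 2: A = πr² = π(2.9100e-04 m)² = 2.660e-07 m²
R_2 = (2.50×10^-8)(9.8)/(2.660e-07) = 0.9209 Ω
Seg 3: A = π(d/2)² = π(7.1500e-04 m)² = 1.606e-06 m²
R_3 = (5.87×10^-8)(5.52)/(1.606e-06) = 0.2018 Ω
R_total = R_1 + R_2 + R_3 = 56.6 Ω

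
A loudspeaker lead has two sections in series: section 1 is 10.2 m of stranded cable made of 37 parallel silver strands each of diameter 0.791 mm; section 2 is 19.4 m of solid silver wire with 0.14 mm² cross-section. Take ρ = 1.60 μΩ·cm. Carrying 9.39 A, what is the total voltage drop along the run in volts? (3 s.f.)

20.9 V

ρ = 1.60 μΩ·cm = 1.60×10^-8 Ω·m
Section 1: A_strand = π(3.9550e-04)² = 4.914e-07 m²; R₁ = ρL/(N·A_s) = (1.60×10^-8)(10.2)/(37×4.914e-07) = 0.008976 Ω
Section 2: A = 0.14 mm² = 1.400e-07 m²
R₂ = (1.60×10^-8)(19.4)/(1.400e-07) = 2.217 Ω
R = R₁ + R₂ = 2.226 Ω
V = IR = 9.39 × 2.226 = 20.9 V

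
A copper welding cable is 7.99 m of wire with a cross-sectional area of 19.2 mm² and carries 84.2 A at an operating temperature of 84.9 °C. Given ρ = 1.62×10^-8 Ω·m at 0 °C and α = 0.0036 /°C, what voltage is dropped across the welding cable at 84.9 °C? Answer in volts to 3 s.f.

0.741 V

A = 19.2 mm² = 1.920e-05 m²
R₍0₎ = ρL/A = (1.62×10^-8)(7.99)/(1.920e-05) = 0.006742 Ω
R₍84.9₎ = R₍0₎(1 + αΔT) = 0.006742 × (1 + 0.0036×84.9) = 0.008802 Ω
V = IR = 84.2 × 0.008802 = 0.741 V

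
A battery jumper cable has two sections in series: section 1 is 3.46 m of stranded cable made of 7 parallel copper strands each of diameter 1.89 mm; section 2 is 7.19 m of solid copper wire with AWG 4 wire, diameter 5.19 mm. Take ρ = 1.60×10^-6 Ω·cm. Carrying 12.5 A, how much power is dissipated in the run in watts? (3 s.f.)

ρ = 1.60×10^-6 Ω·cm = 1.60×10^-8 Ω·m
Section 1: A_strand = π(9.4500e-04)² = 2.806e-06 m²; R₁ = ρL/(N·A_s) = (1.60×10^-8)(3.46)/(7×2.806e-06) = 0.002819 Ω
Section 2: A = π(5.19/2 mm)² = π(2.5950e-03 m)² = 2.116e-05 m²
R₂ = (1.60×10^-8)(7.19)/(2.116e-05) = 0.005438 Ω
R = R₁ + R₂ = 0.008257 Ω
P = I²R = (12.5)² × 0.008257 = 1.29 W

1.29 W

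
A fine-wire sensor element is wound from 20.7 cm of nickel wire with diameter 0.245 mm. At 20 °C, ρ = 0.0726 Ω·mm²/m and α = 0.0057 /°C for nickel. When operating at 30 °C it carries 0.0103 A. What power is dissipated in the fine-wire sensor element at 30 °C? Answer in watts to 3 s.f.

ρ = 0.0726 Ω·mm²/m = 7.26×10^-8 Ω·m
A = π(d/2)² = π(1.2250e-04 m)² = 4.714e-08 m²
R₍20₎ = ρL/A = (7.26×10^-8)(0.207)/(4.714e-08) = 0.3188 Ω
R₍30₎ = R₍20₎(1 + αΔT) = 0.3188 × (1 + 0.0057×10) = 0.3369 Ω
P = I²R = (0.0103)² × 0.3369 = 3.57×10^-5 W

3.57×10^-5 W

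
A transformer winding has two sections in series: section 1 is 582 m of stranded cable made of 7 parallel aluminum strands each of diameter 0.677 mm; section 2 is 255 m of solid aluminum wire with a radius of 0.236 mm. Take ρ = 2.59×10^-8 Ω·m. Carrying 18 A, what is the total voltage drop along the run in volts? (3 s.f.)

787 V

Section 1: A_strand = π(3.3850e-04)² = 3.600e-07 m²; R₁ = ρL/(N·A_s) = (2.59×10^-8)(582)/(7×3.600e-07) = 5.982 Ω
Section 2: A = πr² = π(2.3600e-04 m)² = 1.750e-07 m²
R₂ = (2.59×10^-8)(255)/(1.750e-07) = 37.75 Ω
R = R₁ + R₂ = 43.73 Ω
V = IR = 18 × 43.73 = 787 V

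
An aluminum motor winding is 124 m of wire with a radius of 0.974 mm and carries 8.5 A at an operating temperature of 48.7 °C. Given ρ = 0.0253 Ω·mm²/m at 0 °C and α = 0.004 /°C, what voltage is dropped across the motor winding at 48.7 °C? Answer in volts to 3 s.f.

10.7 V

ρ = 0.0253 Ω·mm²/m = 2.53×10^-8 Ω·m
A = πr² = π(9.7400e-04 m)² = 2.980e-06 m²
R₍0₎ = ρL/A = (2.53×10^-8)(124)/(2.980e-06) = 1.053 Ω
R₍48.7₎ = R₍0₎(1 + αΔT) = 1.053 × (1 + 0.004×48.7) = 1.258 Ω
V = IR = 8.5 × 1.258 = 10.7 V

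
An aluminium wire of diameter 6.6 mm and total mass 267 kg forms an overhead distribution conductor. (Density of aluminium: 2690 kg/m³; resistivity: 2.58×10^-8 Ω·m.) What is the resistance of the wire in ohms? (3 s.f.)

2.19 Ω

A = π(d/2)² = π(3.3000e-03 m)² = 3.4212e-05 m²
L = m/(density·A) = 267/(2690×3.4212e-05) = 2901 m
R = ρL/A = (2.58×10^-8)(2901)/(3.4212e-05) = 2.19 Ω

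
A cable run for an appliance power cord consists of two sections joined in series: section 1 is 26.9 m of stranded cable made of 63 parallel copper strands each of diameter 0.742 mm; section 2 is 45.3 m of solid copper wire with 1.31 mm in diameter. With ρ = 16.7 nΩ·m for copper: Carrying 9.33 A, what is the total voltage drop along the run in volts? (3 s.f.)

ρ = 16.7 nΩ·m = 1.67×10^-8 Ω·m
Section 1: A_strand = π(3.7100e-04)² = 4.324e-07 m²; R₁ = ρL/(N·A_s) = (1.67×10^-8)(26.9)/(63×4.324e-07) = 0.01649 Ω
Section 2: A = π(d/2)² = π(6.5500e-04 m)² = 1.348e-06 m²
R₂ = (1.67×10^-8)(45.3)/(1.348e-06) = 0.5613 Ω
R = R₁ + R₂ = 0.5778 Ω
V = IR = 9.33 × 0.5778 = 5.39 V

5.39 V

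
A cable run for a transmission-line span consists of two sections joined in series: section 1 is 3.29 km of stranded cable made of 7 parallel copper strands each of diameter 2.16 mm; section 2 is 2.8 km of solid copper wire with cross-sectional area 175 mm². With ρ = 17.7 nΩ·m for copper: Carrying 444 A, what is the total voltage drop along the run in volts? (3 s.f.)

1130 V

ρ = 17.7 nΩ·m = 1.77×10^-8 Ω·m
Section 1: A_strand = π(1.0800e-03)² = 3.664e-06 m²; R₁ = ρL/(N·A_s) = (1.77×10^-8)(3290)/(7×3.664e-06) = 2.27 Ω
Section 2: A = 175 mm² = 1.750e-04 m²
R₂ = (1.77×10^-8)(2800)/(1.750e-04) = 0.2832 Ω
R = R₁ + R₂ = 2.553 Ω
V = IR = 444 × 2.553 = 1130 V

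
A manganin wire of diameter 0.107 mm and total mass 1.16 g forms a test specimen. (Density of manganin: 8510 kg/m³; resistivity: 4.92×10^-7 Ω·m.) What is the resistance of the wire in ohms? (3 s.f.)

A = π(d/2)² = π(5.3500e-05 m)² = 8.9920e-09 m²
L = m/(density·A) = 0.00116/(8510×8.9920e-09) = 15.16 m
R = ρL/A = (4.92×10^-7)(15.16)/(8.9920e-09) = 829 Ω

829 Ω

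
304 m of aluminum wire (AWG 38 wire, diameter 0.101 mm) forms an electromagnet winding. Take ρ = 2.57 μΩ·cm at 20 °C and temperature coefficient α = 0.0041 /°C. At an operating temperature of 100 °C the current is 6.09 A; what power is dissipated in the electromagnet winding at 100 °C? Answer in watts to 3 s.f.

48000 W

ρ = 2.57 μΩ·cm = 2.57×10^-8 Ω·m
A = π(0.101/2 mm)² = π(5.0500e-05 m)² = 8.012e-09 m²
R₍20₎ = ρL/A = (2.57×10^-8)(304)/(8.012e-09) = 975.2 Ω
R₍100₎ = R₍20₎(1 + αΔT) = 975.2 × (1 + 0.0041×80) = 1295 Ω
P = I²R = (6.09)² × 1295 = 48000 W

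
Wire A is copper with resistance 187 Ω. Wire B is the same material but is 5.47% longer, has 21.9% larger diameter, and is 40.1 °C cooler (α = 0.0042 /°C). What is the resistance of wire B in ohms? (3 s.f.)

110 Ω

R ∝ ρL/d² with ρ ∝ (1+αΔT), so R_B/R_A = (1 + 5.47/100) × (1 + 21.9/100)⁻² × (1 − 0.0042×40.1)
= 1.055 × 0.673 × 0.8316 = 0.5902
R_B = 0.5902 × 187 = 110 Ω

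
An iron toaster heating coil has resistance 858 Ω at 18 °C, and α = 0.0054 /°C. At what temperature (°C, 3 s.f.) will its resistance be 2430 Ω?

357 °C

R = R₀(1 + α(T − T₀)) ⇒ T = T₀ + (R/R₀ − 1)/α
T = 18 + (2430/858 − 1)/0.0054 = 18 + (1.832)/0.0054 = 357 °C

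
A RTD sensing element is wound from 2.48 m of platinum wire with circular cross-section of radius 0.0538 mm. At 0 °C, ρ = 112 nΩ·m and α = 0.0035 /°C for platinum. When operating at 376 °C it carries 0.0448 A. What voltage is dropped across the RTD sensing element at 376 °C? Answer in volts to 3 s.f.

ρ = 112 nΩ·m = 1.12×10^-7 Ω·m
A = πr² = π(5.3800e-05 m)² = 9.093e-09 m²
R₍0₎ = ρL/A = (1.12×10^-7)(2.48)/(9.093e-09) = 30.55 Ω
R₍376₎ = R₍0₎(1 + αΔT) = 30.55 × (1 + 0.0035×376) = 70.74 Ω
V = IR = 0.0448 × 70.74 = 3.17 V

3.17 V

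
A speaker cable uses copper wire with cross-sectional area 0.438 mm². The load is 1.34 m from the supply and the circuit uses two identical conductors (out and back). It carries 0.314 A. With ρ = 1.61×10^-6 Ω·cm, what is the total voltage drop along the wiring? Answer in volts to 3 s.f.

0.0309 V

ρ = 1.61×10^-6 Ω·cm = 1.61×10^-8 Ω·m
A = 0.438 mm² = 4.380e-07 m²
Total conductor length (both ways) L = 2 × 1.34 = 2.68 m
R = ρL/A = (1.61×10^-8)(2.68)/(4.380e-07) = 0.09851 Ω
V = IR = 0.314 × 0.09851 = 0.0309 V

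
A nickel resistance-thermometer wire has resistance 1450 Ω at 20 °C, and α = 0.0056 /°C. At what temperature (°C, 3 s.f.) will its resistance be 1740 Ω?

55.7 °C

R = R₀(1 + α(T − T₀)) ⇒ T = T₀ + (R/R₀ − 1)/α
T = 20 + (1740/1450 − 1)/0.0056 = 20 + (0.2)/0.0056 = 55.7 °C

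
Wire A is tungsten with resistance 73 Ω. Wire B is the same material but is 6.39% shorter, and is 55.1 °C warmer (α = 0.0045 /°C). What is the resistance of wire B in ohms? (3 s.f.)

85.3 Ω

R ∝ ρL/d² with ρ ∝ (1+αΔT), so R_B/R_A = (1 − 6.39/100) × (1 + 0.0045×55.1)
= 0.9361 × 1.248 = 1.168
R_B = 1.168 × 73 = 85.3 Ω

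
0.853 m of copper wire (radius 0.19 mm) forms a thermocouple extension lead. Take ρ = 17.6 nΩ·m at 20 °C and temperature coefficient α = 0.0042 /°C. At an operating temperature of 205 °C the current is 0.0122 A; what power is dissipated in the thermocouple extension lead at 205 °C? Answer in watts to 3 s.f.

ρ = 17.6 nΩ·m = 1.76×10^-8 Ω·m
A = πr² = π(1.9000e-04 m)² = 1.134e-07 m²
R₍20₎ = ρL/A = (1.76×10^-8)(0.853)/(1.134e-07) = 0.1324 Ω
R₍205₎ = R₍20₎(1 + αΔT) = 0.1324 × (1 + 0.0042×185) = 0.2352 Ω
P = I²R = (0.0122)² × 0.2352 = 3.50×10^-5 W

3.50×10^-5 W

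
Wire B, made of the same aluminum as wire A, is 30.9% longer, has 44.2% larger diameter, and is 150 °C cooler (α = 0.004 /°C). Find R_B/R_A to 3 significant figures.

0.252

R ∝ ρL/d² with ρ ∝ (1+αΔT), so R_B/R_A = (1 + 30.9/100) × (1 + 44.2/100)⁻² × (1 − 0.004×150)
= 1.309 × 0.4809 × 0.4 = 0.252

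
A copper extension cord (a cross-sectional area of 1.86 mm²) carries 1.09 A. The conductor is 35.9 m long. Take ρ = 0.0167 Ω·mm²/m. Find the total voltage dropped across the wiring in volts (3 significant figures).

0.351 V

ρ = 0.0167 Ω·mm²/m = 1.67×10^-8 Ω·m
A = 1.86 mm² = 1.860e-06 m²
R = ρL/A = (1.67×10^-8)(35.9)/(1.860e-06) = 0.3223 Ω
V = IR = 1.09 × 0.3223 = 0.351 V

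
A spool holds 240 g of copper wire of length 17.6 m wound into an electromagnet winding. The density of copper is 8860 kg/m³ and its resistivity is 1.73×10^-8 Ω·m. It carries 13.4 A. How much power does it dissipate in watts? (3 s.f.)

A = m/(density·L) = 0.24/(8860×17.6) = 1.5391e-06 m²
R = ρL/A = (1.73×10^-8)(17.6)/(1.5391e-06) = 0.1978 Ω
P = I²R = (13.4)² × 0.1978 = 35.5 W

35.5 W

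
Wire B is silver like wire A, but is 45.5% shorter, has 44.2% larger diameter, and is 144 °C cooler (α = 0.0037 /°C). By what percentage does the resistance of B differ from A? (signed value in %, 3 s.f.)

R ∝ ρL/d² with ρ ∝ (1+αΔT), so R_B/R_A = (1 − 45.5/100) × (1 + 44.2/100)⁻² × (1 − 0.0037×144)
= 0.545 × 0.4809 × 0.4672 = 0.1225
(R_B − R_A)/R_A = 0.1225 − 1 = -87.8%

-87.8%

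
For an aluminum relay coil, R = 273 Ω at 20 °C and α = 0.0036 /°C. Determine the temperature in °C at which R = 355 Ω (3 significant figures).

103 °C

R = R₀(1 + α(T − T₀)) ⇒ T = T₀ + (R/R₀ − 1)/α
T = 20 + (355/273 − 1)/0.0036 = 20 + (0.3004)/0.0036 = 103 °C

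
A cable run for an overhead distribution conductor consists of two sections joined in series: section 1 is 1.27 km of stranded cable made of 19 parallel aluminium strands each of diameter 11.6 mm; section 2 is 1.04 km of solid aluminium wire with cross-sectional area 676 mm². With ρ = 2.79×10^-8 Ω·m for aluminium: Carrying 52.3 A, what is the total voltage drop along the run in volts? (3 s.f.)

Section 1: A_strand = π(5.8000e-03)² = 1.057e-04 m²; R₁ = ρL/(N·A_s) = (2.79×10^-8)(1270)/(19×1.057e-04) = 0.01765 Ω
Section 2: A = 676 mm² = 6.760e-04 m²
R₂ = (2.79×10^-8)(1040)/(6.760e-04) = 0.04292 Ω
R = R₁ + R₂ = 0.06057 Ω
V = IR = 52.3 × 0.06057 = 3.17 V

3.17 V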